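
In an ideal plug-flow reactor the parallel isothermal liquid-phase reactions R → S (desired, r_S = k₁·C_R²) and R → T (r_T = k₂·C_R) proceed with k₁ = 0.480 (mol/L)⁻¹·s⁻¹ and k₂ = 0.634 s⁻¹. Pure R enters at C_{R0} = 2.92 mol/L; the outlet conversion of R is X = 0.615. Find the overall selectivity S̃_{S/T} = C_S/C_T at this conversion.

1.47

C_R = C_{R0}(1−X) = 1.124 mol/L.
Along a PFR/batch, dC_T/dC_R = −r_T/(r_S+r_T) = −k₂/(k₂+k₁·C_R).
Integrating from C_{R0} to C_R: C_T = (0.634/0.480)·ln[(0.634+0.480·2.92)/(0.634+0.480·1.12)] = 1.321·ln(2.036/1.174) = 0.7274 mol/L.
Then C_S = (C_{R0}−C_R) − C_T = 1.796 − 0.7274 = 1.068 mol/L.
S̃_{S/T} = C_S/C_T = 1.068/0.7274 = 1.47.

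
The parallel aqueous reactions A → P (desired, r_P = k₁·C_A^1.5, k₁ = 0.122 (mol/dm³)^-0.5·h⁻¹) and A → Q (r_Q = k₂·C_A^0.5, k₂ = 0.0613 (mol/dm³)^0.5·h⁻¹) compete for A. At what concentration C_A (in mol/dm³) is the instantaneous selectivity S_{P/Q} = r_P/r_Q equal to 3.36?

1.69 mol/dm³

S_{P/Q} = (k₁/k₂)·C_A ⇒ C_A = S·k₂/k₁.
= 3.36×0.0613/0.122 = 1.69 mol/dm³.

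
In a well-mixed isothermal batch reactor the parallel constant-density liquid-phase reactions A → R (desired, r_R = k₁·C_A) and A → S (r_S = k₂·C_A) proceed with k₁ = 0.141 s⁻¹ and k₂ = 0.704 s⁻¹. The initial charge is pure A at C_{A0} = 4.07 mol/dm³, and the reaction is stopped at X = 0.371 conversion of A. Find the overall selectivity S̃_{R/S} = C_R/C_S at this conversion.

0.200

C_A = C_{A0}(1−X) = 2.560 mol/dm³.
Both paths are first order in A, so the instantaneous fraction to R is constant: dC_R/d(−C_A) = k₁/(k₁+k₂) = 0.1669.
C_R = 0.1669·(C_{A0}−C_A) = 0.1669×1.510 = 0.252 mol/dm³.
C_S = (C_{A0}−C_A)−C_R = 1.258 mol/dm³; S̃_{R/S} = 0.2520/1.258 = 0.200.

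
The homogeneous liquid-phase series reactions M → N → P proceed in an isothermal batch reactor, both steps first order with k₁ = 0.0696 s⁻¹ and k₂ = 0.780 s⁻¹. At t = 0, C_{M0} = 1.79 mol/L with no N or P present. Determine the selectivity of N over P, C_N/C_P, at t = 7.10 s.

0.180

The intermediate concentration in a first-order A→B→C sequence is C_N = k₁C_{M0}(e^(−k₁t) − e^(−k₂t))/(k₂−k₁).
e^(−k₁t) = e^(−0.0696×7.10) = e^(−0.4942) = 0.6101; e^(−k₂t) = e^(−5.538) = 0.003934.
C_N = 0.0696×1.79/(0.780−0.0696) × (0.6101−0.003934) = 0.1754×0.6061 = 0.1063 mol/L.
C_M = C_{M0}e^(−k₁t) = 1.092 mol/L, so C_P = C_{M0}−C_M−C_N = 0.5916 mol/L; C_N/C_P = 0.180.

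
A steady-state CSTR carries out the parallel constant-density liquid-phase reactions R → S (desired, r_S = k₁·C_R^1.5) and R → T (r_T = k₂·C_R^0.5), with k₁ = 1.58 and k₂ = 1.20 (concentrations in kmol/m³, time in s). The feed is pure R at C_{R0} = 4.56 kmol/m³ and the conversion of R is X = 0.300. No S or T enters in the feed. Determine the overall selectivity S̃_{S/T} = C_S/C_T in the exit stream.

Exit C_R = C_{R0}(1−X) = 4.56×0.700 = 3.192 kmol/m³.
Rates in a CSTR are evaluated at the outlet concentration: r_S = 1.58×3.192^1.5 = 9.011, r_T = 1.20×3.192^0.5 = 2.144.
Overall selectivity = C_S/C_T = r_Sτ/(r_Tτ) = r_S/r_T = 4.20.

4.20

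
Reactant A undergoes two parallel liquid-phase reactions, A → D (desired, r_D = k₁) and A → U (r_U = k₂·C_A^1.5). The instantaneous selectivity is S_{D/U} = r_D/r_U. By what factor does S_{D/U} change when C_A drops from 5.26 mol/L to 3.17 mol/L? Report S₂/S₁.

2.14

S_{D/U} = (k₁/k₂)·C_A^-1.5, so S₂/S₁ = (C_{A,2}/C_{A,1})^-1.5.
= (3.17/5.26)^(-1.5) = (0.6027)^(-1.5) = 2.14.
Selectivity toward D rises as C_A falls — low-concentration operation is favoured.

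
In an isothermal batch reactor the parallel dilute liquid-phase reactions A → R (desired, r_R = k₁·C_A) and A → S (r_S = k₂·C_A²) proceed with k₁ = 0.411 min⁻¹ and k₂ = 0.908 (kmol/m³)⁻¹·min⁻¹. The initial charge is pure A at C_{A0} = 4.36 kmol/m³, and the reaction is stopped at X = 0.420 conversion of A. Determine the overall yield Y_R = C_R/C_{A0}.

0.0497

C_A = C_{A0}(1−X) = 2.529 kmol/m³.
Along a PFR/batch, dC_R/dC_A = −r_R/(r_R+r_S) = −k₁/(k₁+k₂·C_A).
Integrating from C_{A0} to C_A: C_R = (0.411/0.908)·ln[(0.411+0.908·4.36)/(0.411+0.908·2.53)] = 0.4526·ln(4.370/2.707) = 0.2167 kmol/m³.
Y_R = C_R/C_{A0} = 0.2167/4.36 = 0.0497.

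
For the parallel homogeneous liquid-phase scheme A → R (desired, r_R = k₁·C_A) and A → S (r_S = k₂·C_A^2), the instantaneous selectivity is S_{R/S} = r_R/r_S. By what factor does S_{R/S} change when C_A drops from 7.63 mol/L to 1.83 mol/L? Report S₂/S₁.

S_{R/S} = (k₁/k₂)·C_A⁻¹, so S₂/S₁ = (C_{A,2}/C_{A,1})⁻¹.
= 7.63/1.83 = 4.17.

4.17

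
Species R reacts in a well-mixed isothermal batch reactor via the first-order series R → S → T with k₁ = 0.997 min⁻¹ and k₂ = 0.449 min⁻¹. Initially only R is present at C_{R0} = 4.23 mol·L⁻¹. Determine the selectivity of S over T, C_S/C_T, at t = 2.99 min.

0.676

The intermediate concentration in a first-order A→B→C sequence is C_S = k₁C_{R0}(e^(−k₁t) − e^(−k₂t))/(k₂−k₁).
e^(−k₁t) = e^(−0.997×2.99) = e^(−2.981) = 0.05074; e^(−k₂t) = e^(−1.343) = 0.2612.
C_S = 0.997×4.23/(0.449−0.997) × (0.05074−0.2612) = (-7.696)×(-0.2104) = 1.620 mol·L⁻¹.
C_R = C_{R0}e^(−k₁t) = 0.2146 mol·L⁻¹, so C_T = C_{R0}−C_R−C_S = 2.396 mol·L⁻¹; C_S/C_T = 0.676.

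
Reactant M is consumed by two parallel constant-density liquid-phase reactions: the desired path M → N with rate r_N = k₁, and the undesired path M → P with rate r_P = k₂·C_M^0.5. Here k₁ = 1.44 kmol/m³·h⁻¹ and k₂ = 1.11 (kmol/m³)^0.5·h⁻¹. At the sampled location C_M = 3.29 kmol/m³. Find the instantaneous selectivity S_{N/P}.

S_{N/P} = r_N/r_P = (k₁)/(k₂·C_M^0.5) = (k₁/k₂)·C_M^-0.5.
= (1.44) / (1.11×3.290^0.5) = 1.440/2.013 = 0.715.

0.715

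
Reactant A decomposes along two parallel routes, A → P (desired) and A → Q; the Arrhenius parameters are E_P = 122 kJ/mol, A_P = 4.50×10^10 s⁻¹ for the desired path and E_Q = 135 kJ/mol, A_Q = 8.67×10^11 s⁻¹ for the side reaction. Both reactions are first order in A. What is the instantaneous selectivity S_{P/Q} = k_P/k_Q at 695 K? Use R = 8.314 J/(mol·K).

0.492

k_P/k_Q = (A_P/A_Q)·exp[−(E_P−E_Q)/(RT)] = (A_P/A_Q)·exp[(E_Q−E_P)/(RT)].
(E_Q−E_P)/(RT) = (135−122)×10³/(8.314×695) = 13000/5778 = 2.250.
k_P/k_Q = (4.50×10^10/8.67×10^11)·exp(2.250) = 0.05190 × 9.486 = 0.492.
Since E_P < E_Q, lowering the temperature improves selectivity toward P.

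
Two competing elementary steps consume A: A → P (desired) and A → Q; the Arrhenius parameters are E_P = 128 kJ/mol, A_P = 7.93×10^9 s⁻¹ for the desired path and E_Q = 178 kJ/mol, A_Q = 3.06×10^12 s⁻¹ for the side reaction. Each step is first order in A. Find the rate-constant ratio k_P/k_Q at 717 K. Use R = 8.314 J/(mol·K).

11.4

k_P/k_Q = (A_P/A_Q)·exp[−(E_P−E_Q)/(RT)] = (A_P/A_Q)·exp[(E_Q−E_P)/(RT)].
(E_Q−E_P)/(RT) = (178−128)×10³/(8.314×717) = 50000/5961 = 8.388.
k_P/k_Q = (7.93×10^9/3.06×10^12)·exp(8.388) = 0.002592 × 4393 = 11.4.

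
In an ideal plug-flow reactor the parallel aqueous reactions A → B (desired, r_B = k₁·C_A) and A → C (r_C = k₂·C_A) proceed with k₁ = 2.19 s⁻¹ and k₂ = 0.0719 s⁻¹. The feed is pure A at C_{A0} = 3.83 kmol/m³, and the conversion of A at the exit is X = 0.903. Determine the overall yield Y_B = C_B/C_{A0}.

0.874

C_A = C_{A0}(1−X) = 0.3715 kmol/m³.
Both paths are first order in A, so the instantaneous fraction to B is constant: dC_B/d(−C_A) = k₁/(k₁+k₂) = 0.9682.
C_B = 0.9682·(C_{A0}−C_A) = 0.9682×3.458 = 3.35 kmol/m³.
Y_B = C_B/C_{A0} = 3.349/3.83 = 0.874.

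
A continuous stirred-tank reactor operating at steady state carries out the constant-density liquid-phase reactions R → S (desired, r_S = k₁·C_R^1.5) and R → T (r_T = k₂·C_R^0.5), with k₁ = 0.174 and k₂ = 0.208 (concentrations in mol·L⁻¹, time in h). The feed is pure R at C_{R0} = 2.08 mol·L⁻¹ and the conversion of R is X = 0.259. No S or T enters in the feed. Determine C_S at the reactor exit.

Exit C_R = C_{R0}(1−X) = 2.08×0.741 = 1.541 mol·L⁻¹.
In a CSTR the entire volume is at exit conditions, so r_S = 0.174×1.541^1.5 = 0.3329 and r_T = 0.208×1.541^0.5 = 0.2582.
Fraction of consumed R going to S: r_S/(r_S+r_T) = 0.5632.
C_S = 0.5632·C_{R0}·X = 0.5632×2.08×0.259 = 0.303 mol·L⁻¹.

0.303 mol·L⁻¹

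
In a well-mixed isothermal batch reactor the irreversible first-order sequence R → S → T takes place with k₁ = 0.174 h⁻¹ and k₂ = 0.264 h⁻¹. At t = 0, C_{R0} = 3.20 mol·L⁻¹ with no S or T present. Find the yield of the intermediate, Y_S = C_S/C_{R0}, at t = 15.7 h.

Solving the coupled first-order balances gives C_S(t) = [k₁/(k₂−k₁)]·C_{R0}·(e^(−k₁t) − e^(−k₂t)).
e^(−k₁t) = e^(−0.174×15.7) = e^(−2.732) = 0.06510; e^(−k₂t) = e^(−4.145) = 0.01585.
C_S = 0.174×3.20/(0.264−0.174) × (0.06510−0.01585) = 6.187×0.04926 = 0.3047 mol·L⁻¹.
Y_S = C_S/C_{R0} = 0.3047/3.20 = 0.0952.

0.0952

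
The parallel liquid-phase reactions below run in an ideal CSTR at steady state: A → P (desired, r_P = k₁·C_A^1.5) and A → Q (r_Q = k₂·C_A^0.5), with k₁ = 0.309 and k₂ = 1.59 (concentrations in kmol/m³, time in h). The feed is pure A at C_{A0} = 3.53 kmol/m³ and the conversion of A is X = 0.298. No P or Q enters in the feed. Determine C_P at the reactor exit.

0.342 kmol/m³

Exit C_A = C_{A0}(1−X) = 3.53×0.702 = 2.478 kmol/m³.
Rates in a CSTR are evaluated at the outlet concentration: r_P = 0.309×2.478^1.5 = 1.205, r_Q = 1.59×2.478^0.5 = 2.503.
Fraction of consumed A going to P: r_P/(r_P+r_Q) = 0.3250.
C_P = 0.3250·C_{A0}·X = 0.3250×3.53×0.298 = 0.342 kmol/m³.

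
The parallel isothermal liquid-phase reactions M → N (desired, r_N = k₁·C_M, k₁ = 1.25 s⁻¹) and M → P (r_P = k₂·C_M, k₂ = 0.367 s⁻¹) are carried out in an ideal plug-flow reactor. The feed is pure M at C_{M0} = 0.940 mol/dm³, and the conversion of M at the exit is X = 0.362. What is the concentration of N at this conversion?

0.263 mol/dm³

C_M = C_{M0}(1−X) = 0.5997 mol/dm³.
Both paths are first order in M, so the instantaneous fraction to N is constant: dC_N/d(−C_M) = k₁/(k₁+k₂) = 0.7730.
C_N = 0.7730·(C_{M0}−C_M) = 0.7730×0.3403 = 0.263 mol/dm³.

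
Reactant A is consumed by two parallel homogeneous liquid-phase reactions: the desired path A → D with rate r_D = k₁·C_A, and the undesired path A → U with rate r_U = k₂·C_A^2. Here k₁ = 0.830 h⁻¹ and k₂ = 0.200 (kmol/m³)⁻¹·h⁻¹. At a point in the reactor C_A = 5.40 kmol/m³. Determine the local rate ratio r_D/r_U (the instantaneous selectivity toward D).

0.769

S_{D/U} = r_D/r_U = (k₁·C_A)/(k₂·C_A^2) = (k₁/k₂)·C_A⁻¹.
= (0.830×5.400) / (0.200×5.400^2) = 4.482/5.832 = 0.769.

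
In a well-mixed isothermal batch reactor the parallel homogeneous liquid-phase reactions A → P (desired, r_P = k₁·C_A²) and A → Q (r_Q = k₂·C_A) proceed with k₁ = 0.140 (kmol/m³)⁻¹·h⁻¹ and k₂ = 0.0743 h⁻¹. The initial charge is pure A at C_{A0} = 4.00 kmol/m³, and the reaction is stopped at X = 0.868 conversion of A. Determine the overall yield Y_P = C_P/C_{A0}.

C_A = C_{A0}(1−X) = 0.5280 kmol/m³.
Along a PFR/batch, dC_Q/dC_A = −r_Q/(r_P+r_Q) = −k₂/(k₂+k₁·C_A).
Integrating from C_{A0} to C_A: C_Q = (0.0743/0.140)·ln[(0.0743+0.140·4.00)/(0.0743+0.140·0.528)] = 0.5307·ln(0.6343/0.1482) = 0.7716 kmol/m³.
Then C_P = (C_{A0}−C_A) − C_Q = 3.472 − 0.7716 = 2.700 kmol/m³.
Y_P = C_P/C_{A0} = 2.700/4.00 = 0.675.

0.675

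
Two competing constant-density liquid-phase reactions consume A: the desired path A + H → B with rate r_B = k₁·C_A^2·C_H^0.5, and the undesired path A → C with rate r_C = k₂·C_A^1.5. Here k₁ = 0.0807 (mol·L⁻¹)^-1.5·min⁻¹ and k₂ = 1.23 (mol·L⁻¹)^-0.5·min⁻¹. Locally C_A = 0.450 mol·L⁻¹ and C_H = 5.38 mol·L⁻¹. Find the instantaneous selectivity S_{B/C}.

S_{B/C} = r_B/r_C = (k₁·C_A^2·C_H^0.5)/(k₂·C_A^1.5) = (k₁/k₂)·C_A^0.5·C_H^0.5.
= (0.0807×0.4500^2×5.380^0.5) / (1.23×0.4500^1.5) = 0.03790/0.3713 = 0.102.

0.102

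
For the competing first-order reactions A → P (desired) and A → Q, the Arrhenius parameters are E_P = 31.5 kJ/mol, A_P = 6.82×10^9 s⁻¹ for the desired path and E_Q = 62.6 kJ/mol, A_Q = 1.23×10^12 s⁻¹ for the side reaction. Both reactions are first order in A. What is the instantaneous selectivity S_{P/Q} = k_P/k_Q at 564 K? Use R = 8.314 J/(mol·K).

4.21

With equal orders, S_{P/Q} = k_P/k_Q = (A_P/A_Q)·exp[(E_Q−E_P)/(RT)].
(E_Q−E_P)/(RT) = (62.6−31.5)×10³/(8.314×564) = 31100/4689 = 6.632.
k_P/k_Q = (6.82×10^9/1.23×10^12)·exp(6.632) = 0.005545 × 759.3 = 4.21.
Since E_P < E_Q, lowering the temperature improves selectivity toward P.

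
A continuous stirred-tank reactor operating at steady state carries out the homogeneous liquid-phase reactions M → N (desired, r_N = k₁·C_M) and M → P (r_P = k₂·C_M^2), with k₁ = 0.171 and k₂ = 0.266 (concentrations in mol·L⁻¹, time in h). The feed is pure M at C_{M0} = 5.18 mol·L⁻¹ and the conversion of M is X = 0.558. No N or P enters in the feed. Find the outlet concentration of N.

Exit C_M = C_{M0}(1−X) = 5.18×0.442 = 2.290 mol·L⁻¹.
In a CSTR the entire volume is at exit conditions, so r_N = 0.171×2.290 = 0.3915 and r_P = 0.266×2.290^2 = 1.394.
Fraction of consumed M going to N: r_N/(r_N+r_P) = 0.2192.
C_N = 0.2192·C_{M0}·X = 0.2192×5.18×0.558 = 0.634 mol·L⁻¹.

0.634 mol·L⁻¹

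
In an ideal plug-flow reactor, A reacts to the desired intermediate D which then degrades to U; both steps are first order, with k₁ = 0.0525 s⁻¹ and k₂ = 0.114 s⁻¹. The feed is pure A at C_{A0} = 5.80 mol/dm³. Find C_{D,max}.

1.38 mol/dm³

For a first-order series the maximum intermediate yield is C_{D,max}/C_{A0} = (k₁/k₂)^[k₂/(k₂−k₁)].
= (0.0525/0.114)^(0.114/(0.114−0.0525)) = (0.4605)^(1.854) = 0.2376.
C_{D,max} = 0.2376×5.80 = 1.38 mol/dm³.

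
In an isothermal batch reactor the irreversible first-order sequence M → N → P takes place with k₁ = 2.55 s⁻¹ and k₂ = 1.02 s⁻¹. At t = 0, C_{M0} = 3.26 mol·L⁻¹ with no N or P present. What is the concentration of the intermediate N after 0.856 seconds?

1.66 mol·L⁻¹

For first-order series with pure M initially, C_N(t) = k₁C_{M0}/(k₂−k₁)·(e^(−k₁t) − e^(−k₂t)).
e^(−k₁t) = e^(−2.55×0.856) = e^(−2.183) = 0.1127; e^(−k₂t) = e^(−0.8731) = 0.4176.
C_N = 2.55×3.26/(1.02−2.55) × (0.1127−0.4176) = (-5.433)×(-0.3049) = 1.657 mol·L⁻¹.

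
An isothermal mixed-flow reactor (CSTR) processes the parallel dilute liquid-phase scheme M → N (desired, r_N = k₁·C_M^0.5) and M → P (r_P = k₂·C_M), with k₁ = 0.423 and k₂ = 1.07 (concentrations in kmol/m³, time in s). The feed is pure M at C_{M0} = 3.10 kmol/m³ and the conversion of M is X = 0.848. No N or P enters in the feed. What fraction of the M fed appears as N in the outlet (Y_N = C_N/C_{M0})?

0.310

Exit C_M = C_{M0}(1−X) = 3.10×0.152 = 0.4712 kmol/m³.
Rates in a CSTR are evaluated at the outlet concentration: r_N = 0.423×0.4712^0.5 = 0.2904, r_P = 1.07×0.4712 = 0.5042.
Fraction of consumed M going to N: r_N/(r_N+r_P) = 0.3654.
C_N = 0.3654·C_{M0}·X = 0.3654×3.10×0.848 = 0.961 kmol/m³; Y_N = C_N/C_{M0} = 0.310.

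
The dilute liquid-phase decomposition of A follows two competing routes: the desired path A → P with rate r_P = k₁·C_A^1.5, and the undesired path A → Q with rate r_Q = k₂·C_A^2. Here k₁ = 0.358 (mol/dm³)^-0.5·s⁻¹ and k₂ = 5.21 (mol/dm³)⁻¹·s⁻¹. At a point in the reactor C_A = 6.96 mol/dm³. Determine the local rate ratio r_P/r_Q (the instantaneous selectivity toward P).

S_{P/Q} = r_P/r_Q = (k₁·C_A^1.5)/(k₂·C_A^2) = (k₁/k₂)·C_A^-0.5.
= (0.358×6.960^1.5) / (5.21×6.960^2) = 6.574/252.4 = 0.0260.

0.0260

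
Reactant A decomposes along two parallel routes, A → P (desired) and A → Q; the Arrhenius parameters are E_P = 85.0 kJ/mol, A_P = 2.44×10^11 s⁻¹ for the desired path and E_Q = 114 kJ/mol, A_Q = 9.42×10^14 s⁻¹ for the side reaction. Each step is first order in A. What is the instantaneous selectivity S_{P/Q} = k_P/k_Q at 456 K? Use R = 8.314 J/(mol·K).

0.544

Since both paths have the same order in A, the concentration cancels and S_{P/Q} = k_P/k_Q = (A_P/A_Q)·exp[(E_Q−E_P)/(RT)].
(E_Q−E_P)/(RT) = (114−85.0)×10³/(8.314×456) = 29000/3791 = 7.649.
k_P/k_Q = (2.44×10^11/9.42×10^14)·exp(7.649) = 2.590×10^-4 × 2099 = 0.544.
Since E_P < E_Q, lowering the temperature improves selectivity toward P.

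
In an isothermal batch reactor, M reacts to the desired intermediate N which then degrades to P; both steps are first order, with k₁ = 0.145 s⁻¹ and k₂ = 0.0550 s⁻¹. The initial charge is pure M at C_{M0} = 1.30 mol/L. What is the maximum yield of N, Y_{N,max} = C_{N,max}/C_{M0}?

0.553

Evaluating C_N at t_opt = ln(k₂/k₁)/(k₂−k₁) gives C_{N,max}/C_{M0} = (k₁/k₂)^[k₂/(k₂−k₁)].
= (0.145/0.0550)^(0.0550/(0.0550−0.145)) = (2.636)^(-0.6111) = 0.5530.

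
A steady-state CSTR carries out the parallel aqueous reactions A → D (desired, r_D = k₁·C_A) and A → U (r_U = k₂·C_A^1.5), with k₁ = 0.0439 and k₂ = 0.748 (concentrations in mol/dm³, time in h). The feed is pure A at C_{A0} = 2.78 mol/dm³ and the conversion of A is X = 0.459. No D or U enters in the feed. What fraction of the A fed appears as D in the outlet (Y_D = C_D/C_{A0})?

0.0210

Exit C_A = C_{A0}(1−X) = 2.78×0.541 = 1.504 mol/dm³.
In a CSTR the entire volume is at exit conditions, so r_D = 0.0439×1.504 = 0.06602 and r_U = 0.748×1.504^1.5 = 1.380.
Fraction of consumed A going to D: r_D/(r_D+r_U) = 0.04567.
C_D = 0.04567·C_{A0}·X = 0.04567×2.78×0.459 = 0.0583 mol/dm³; Y_D = C_D/C_{A0} = 0.0210.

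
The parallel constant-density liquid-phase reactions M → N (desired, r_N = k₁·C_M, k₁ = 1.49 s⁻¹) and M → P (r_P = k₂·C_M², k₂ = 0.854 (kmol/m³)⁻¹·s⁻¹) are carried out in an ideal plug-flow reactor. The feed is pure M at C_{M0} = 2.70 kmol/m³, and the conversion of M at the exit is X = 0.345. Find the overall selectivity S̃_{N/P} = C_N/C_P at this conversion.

0.787

C_M = C_{M0}(1−X) = 1.769 kmol/m³.
Along a PFR/batch, dC_N/dC_M = −r_N/(r_N+r_P) = −k₁/(k₁+k₂·C_M).
Integrating from C_{M0} to C_M: C_N = (1.49/0.854)·ln[(1.49+0.854·2.70)/(1.49+0.854·1.77)] = 1.745·ln(3.796/3.000) = 0.4103 kmol/m³.
C_P = (C_{M0}−C_M)−C_N = 0.5212 kmol/m³; S̃_{N/P} = 0.4103/0.5212 = 0.787.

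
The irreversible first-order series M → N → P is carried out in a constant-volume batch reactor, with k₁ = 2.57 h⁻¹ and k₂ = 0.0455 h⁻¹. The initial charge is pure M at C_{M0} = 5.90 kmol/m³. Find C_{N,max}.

Evaluating C_N at t_opt = ln(k₂/k₁)/(k₂−k₁) gives C_{N,max}/C_{M0} = (k₁/k₂)^[k₂/(k₂−k₁)].
= (2.57/0.0455)^(0.0455/(0.0455−2.57)) = (56.48)^(-0.01802) = 0.9299.
C_{N,max} = 0.9299×5.90 = 5.49 kmol/m³.

5.49 kmol/m³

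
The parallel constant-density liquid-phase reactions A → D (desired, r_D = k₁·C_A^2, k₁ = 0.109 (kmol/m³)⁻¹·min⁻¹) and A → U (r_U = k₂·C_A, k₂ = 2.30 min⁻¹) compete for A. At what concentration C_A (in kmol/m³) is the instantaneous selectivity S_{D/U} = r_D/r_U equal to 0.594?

S_{D/U} = (k₁/k₂)·C_A ⇒ C_A = S·k₂/k₁.
= 0.594×2.30/0.109 = 12.5 kmol/m³.

12.5 kmol/m³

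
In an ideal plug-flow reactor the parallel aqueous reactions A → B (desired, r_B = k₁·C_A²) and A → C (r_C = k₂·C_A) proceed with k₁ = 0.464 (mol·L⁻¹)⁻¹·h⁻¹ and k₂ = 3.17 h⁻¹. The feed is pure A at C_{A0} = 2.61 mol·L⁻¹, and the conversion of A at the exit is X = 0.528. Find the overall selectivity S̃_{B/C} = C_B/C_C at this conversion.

C_A = C_{A0}(1−X) = 1.232 mol·L⁻¹.
Along a PFR/batch, dC_C/dC_A = −r_C/(r_B+r_C) = −k₂/(k₂+k₁·C_A).
Integrating from C_{A0} to C_A: C_C = (3.17/0.464)·ln[(3.17+0.464·2.61)/(3.17+0.464·1.23)] = 6.832·ln(4.381/3.742) = 1.078 mol·L⁻¹.
Then C_B = (C_{A0}−C_A) − C_C = 1.378 − 1.078 = 0.3002 mol·L⁻¹.
S̃_{B/C} = C_B/C_C = 0.3002/1.078 = 0.279.

0.279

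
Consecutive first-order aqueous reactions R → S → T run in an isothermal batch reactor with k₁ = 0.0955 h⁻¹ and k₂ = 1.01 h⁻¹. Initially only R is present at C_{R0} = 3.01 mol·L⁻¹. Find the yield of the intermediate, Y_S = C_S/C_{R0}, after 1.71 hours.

For first-order series with pure R initially, C_S(t) = k₁C_{R0}/(k₂−k₁)·(e^(−k₁t) − e^(−k₂t)).
e^(−k₁t) = e^(−0.0955×1.71) = e^(−0.1633) = 0.8493; e^(−k₂t) = e^(−1.727) = 0.1778.
C_S = 0.0955×3.01/(1.01−0.0955) × (0.8493−0.1778) = 0.3143×0.6715 = 0.2111 mol·L⁻¹.
Y_S = C_S/C_{R0} = 0.2111/3.01 = 0.0701.

0.0701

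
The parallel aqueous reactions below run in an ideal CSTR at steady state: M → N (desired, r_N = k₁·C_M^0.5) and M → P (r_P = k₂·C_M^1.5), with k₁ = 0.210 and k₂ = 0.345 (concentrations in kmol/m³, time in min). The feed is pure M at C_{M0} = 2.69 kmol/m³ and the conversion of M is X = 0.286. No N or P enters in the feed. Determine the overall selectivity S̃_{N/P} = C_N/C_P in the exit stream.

0.317

Exit C_M = C_{M0}(1−X) = 2.69×0.714 = 1.921 kmol/m³.
In a CSTR the entire volume is at exit conditions, so r_N = 0.210×1.921^0.5 = 0.2910 and r_P = 0.345×1.921^1.5 = 0.9183.
Overall selectivity = C_N/C_P = r_Nτ/(r_Pτ) = r_N/r_P = 0.317.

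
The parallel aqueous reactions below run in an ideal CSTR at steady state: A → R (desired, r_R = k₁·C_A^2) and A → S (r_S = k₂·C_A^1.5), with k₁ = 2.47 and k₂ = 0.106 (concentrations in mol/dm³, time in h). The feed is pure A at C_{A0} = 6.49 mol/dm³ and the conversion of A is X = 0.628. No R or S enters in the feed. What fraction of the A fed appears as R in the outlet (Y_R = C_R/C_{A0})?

Exit C_A = C_{A0}(1−X) = 6.49×0.372 = 2.414 mol/dm³.
Rates in a CSTR are evaluated at the outlet concentration: r_R = 2.47×2.414^2 = 14.40, r_S = 0.106×2.414^1.5 = 0.3976.
Fraction of consumed A going to R: r_R/(r_R+r_S) = 0.9731.
C_R = 0.9731·C_{A0}·X = 0.9731×6.49×0.628 = 3.97 mol/dm³; Y_R = C_R/C_{A0} = 0.611.

0.611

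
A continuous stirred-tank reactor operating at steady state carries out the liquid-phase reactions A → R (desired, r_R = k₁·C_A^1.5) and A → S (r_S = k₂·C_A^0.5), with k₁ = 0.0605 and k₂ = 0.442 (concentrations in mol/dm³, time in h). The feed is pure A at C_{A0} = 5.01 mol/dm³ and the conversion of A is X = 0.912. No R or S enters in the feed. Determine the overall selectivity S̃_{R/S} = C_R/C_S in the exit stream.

Exit C_A = C_{A0}(1−X) = 5.01×0.0880 = 0.4409 mol/dm³.
In a CSTR the entire volume is at exit conditions, so r_R = 0.0605×0.4409^1.5 = 0.01771 and r_S = 0.442×0.4409^0.5 = 0.2935.
Overall selectivity = C_R/C_S = r_Rτ/(r_Sτ) = r_R/r_S = 0.0603.

0.0603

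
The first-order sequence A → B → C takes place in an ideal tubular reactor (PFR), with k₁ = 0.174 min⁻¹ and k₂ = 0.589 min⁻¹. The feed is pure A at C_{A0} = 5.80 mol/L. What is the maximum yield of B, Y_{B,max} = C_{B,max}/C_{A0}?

0.177

For a first-order series the maximum intermediate yield is C_{B,max}/C_{A0} = (k₁/k₂)^[k₂/(k₂−k₁)].
= (0.174/0.589)^(0.589/(0.589−0.174)) = (0.2954)^(1.419) = 0.1772.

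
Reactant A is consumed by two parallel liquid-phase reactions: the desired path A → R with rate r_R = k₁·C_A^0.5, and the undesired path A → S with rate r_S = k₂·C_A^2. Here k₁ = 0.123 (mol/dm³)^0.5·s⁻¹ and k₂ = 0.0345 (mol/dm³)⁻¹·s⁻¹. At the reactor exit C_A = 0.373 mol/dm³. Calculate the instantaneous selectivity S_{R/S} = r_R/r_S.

15.7

S_{R/S} = r_R/r_S = (k₁·C_A^0.5)/(k₂·C_A^2) = (k₁/k₂)·C_A^-1.5.
= (0.123×0.3730^0.5) / (0.0345×0.3730^2) = 0.07512/0.004800 = 15.7.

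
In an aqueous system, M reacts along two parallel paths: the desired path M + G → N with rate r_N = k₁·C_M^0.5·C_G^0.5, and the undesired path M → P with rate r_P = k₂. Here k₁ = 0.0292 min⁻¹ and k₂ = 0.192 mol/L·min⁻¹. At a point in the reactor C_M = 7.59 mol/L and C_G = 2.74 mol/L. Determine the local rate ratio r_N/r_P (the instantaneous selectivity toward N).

0.694

S_{N/P} = r_N/r_P = (k₁·C_M^0.5·C_G^0.5)/(k₂) = (k₁/k₂)·C_M^0.5·C_G^0.5.
= (0.0292×7.590^0.5×2.740^0.5) / (0.192) = 0.1332/0.1920 = 0.694.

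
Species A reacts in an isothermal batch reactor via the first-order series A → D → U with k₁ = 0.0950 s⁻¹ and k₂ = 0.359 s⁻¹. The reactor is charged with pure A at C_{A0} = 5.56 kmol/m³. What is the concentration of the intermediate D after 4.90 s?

For first-order series with pure A initially, C_D(t) = k₁C_{A0}/(k₂−k₁)·(e^(−k₁t) − e^(−k₂t)).
e^(−k₁t) = e^(−0.0950×4.90) = e^(−0.4655) = 0.6278; e^(−k₂t) = e^(−1.759) = 0.1722.
C_D = 0.0950×5.56/(0.359−0.0950) × (0.6278−0.1722) = 2.001×0.4556 = 0.9116 kmol/m³.

0.912 kmol/m³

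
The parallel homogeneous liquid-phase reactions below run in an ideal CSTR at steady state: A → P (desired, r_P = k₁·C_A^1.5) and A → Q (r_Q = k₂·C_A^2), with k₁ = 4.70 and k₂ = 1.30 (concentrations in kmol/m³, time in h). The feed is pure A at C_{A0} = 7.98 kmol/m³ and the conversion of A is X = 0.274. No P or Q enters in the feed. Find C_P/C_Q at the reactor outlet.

1.50

Exit C_A = C_{A0}(1−X) = 7.98×0.726 = 5.793 kmol/m³.
Rates in a CSTR are evaluated at the outlet concentration: r_P = 4.70×5.793^1.5 = 65.54, r_Q = 1.30×5.793^2 = 43.63.
Overall selectivity = C_P/C_Q = r_Pτ/(r_Qτ) = r_P/r_Q = 1.50.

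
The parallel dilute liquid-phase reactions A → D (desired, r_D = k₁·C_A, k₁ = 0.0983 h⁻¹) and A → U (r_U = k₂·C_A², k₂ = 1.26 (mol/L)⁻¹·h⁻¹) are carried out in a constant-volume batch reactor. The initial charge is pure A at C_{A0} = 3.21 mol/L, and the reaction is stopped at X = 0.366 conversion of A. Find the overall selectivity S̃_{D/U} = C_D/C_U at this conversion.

C_A = C_{A0}(1−X) = 2.035 mol/L.
Along a PFR/batch, dC_D/dC_A = −r_D/(r_D+r_U) = −k₁/(k₁+k₂·C_A).
Integrating from C_{A0} to C_A: C_D = (0.0983/1.26)·ln[(0.0983+1.26·3.21)/(0.0983+1.26·2.04)] = 0.07802·ln(4.143/2.663) = 0.03449 mol/L.
C_U = (C_{A0}−C_A)−C_D = 1.140 mol/L; S̃_{D/U} = 0.03449/1.140 = 0.0302.

0.0302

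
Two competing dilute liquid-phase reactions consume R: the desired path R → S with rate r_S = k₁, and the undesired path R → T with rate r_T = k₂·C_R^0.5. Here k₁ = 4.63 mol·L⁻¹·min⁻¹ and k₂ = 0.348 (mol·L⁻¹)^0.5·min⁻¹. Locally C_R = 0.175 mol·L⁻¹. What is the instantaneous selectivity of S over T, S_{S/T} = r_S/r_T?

S_{S/T} = r_S/r_T = (k₁)/(k₂·C_R^0.5) = (k₁/k₂)·C_R^-0.5.
= (4.63) / (0.348×0.1750^0.5) = 4.630/0.1456 = 31.8.

31.8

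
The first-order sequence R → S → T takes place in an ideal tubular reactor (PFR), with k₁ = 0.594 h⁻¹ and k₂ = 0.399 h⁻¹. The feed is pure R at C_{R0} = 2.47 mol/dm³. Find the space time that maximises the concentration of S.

2.04 h

The intermediate peaks when r₁ = r₂, i.e. k₁e^(−k₁τ) = k₂e^(−k₂τ), giving τ_opt = ln(k₂/k₁)/(k₂−k₁).
= ln(0.399/0.594)/(0.399−0.594) = ln(0.6717)/-0.1950 = -0.3979/-0.1950 = 2.04 h.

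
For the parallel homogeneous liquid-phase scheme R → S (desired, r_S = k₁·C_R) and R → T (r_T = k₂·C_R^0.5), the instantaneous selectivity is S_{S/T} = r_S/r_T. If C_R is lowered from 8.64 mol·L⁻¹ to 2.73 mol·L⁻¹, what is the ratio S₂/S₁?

0.562

S_{S/T} = (k₁/k₂)·C_R^0.5, so S₂/S₁ = (C_{R,2}/C_{R,1})^0.5.
= (2.73/8.64)^0.5 = (0.3160)^0.5 = 0.562.
Selectivity toward S falls as C_R falls — high-concentration operation is favoured.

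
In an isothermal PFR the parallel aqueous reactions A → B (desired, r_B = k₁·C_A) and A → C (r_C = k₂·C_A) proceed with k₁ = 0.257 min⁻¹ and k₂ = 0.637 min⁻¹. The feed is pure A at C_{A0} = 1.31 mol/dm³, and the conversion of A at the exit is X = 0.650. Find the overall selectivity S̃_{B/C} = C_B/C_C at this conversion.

0.403

C_A = C_{A0}(1−X) = 0.4585 mol/dm³.
Both paths are first order in A, so the instantaneous fraction to B is constant: dC_B/d(−C_A) = k₁/(k₁+k₂) = 0.2875.
C_B = 0.2875·(C_{A0}−C_A) = 0.2875×0.8515 = 0.245 mol/dm³.
C_C = (C_{A0}−C_A)−C_B = 0.6067 mol/dm³; S̃_{B/C} = 0.2448/0.6067 = 0.403.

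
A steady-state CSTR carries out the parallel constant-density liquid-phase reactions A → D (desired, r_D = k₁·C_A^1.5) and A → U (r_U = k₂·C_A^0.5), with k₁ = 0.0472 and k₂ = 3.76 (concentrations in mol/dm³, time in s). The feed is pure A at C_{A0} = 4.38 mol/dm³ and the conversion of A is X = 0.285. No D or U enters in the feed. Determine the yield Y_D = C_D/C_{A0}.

Exit C_A = C_{A0}(1−X) = 4.38×0.715 = 3.132 mol/dm³.
Rates in a CSTR are evaluated at the outlet concentration: r_D = 0.0472×3.132^1.5 = 0.2616, r_U = 3.76×3.132^0.5 = 6.654.
Fraction of consumed A going to D: r_D/(r_D+r_U) = 0.03783.
C_D = 0.03783·C_{A0}·X = 0.03783×4.38×0.285 = 0.0472 mol/dm³; Y_D = C_D/C_{A0} = 0.0108.

0.0108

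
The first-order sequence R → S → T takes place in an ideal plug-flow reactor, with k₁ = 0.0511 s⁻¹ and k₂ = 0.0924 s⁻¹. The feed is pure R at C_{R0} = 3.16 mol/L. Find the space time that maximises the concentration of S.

14.3 s

Setting dC_S/dτ = 0 gives τ_opt = ln(k₂/k₁)/(k₂−k₁).
= ln(0.0924/0.0511)/(0.0924−0.0511) = ln(1.808)/0.04130 = 0.5923/0.04130 = 14.3 s.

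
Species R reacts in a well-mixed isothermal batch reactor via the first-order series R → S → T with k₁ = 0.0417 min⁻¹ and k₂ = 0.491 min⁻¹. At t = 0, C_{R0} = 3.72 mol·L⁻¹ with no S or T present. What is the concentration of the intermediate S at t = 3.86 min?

0.242 mol·L⁻¹

Solving the coupled first-order balances gives C_S(t) = [k₁/(k₂−k₁)]·C_{R0}·(e^(−k₁t) − e^(−k₂t)).
e^(−k₁t) = e^(−0.0417×3.86) = e^(−0.1610) = 0.8513; e^(−k₂t) = e^(−1.895) = 0.1503.
C_S = 0.0417×3.72/(0.491−0.0417) × (0.8513−0.1503) = 0.3453×0.7010 = 0.2420 mol·L⁻¹.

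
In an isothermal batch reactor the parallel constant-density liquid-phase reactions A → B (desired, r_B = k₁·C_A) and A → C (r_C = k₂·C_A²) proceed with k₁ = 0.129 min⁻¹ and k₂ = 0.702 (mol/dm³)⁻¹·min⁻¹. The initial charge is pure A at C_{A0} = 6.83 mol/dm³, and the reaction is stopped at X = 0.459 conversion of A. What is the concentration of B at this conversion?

0.109 mol/dm³

C_A = C_{A0}(1−X) = 3.695 mol/dm³.
Along a PFR/batch, dC_B/dC_A = −r_B/(r_B+r_C) = −k₁/(k₁+k₂·C_A).
Integrating from C_{A0} to C_A: C_B = (0.129/0.702)·ln[(0.129+0.702·6.83)/(0.129+0.702·3.70)] = 0.1838·ln(4.924/2.723) = 0.1089 mol/dm³.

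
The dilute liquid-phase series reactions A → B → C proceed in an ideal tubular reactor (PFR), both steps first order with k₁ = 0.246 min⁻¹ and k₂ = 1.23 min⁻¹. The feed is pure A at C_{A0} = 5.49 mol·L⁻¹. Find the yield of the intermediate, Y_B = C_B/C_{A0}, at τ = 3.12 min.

0.111

The intermediate concentration in a first-order A→B→C sequence is C_B = k₁C_{A0}(e^(−k₁τ) − e^(−k₂τ))/(k₂−k₁).
e^(−k₁τ) = e^(−0.246×3.12) = e^(−0.7675) = 0.4642; e^(−k₂τ) = e^(−3.838) = 0.02155.
C_B = 0.246×5.49/(1.23−0.246) × (0.4642−0.02155) = 1.373×0.4426 = 0.6075 mol·L⁻¹.
Y_B = C_B/C_{A0} = 0.6075/5.49 = 0.111.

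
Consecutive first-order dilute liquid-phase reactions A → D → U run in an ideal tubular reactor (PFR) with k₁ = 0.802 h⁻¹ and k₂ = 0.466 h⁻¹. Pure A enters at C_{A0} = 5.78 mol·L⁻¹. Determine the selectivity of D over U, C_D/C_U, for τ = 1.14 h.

2.92

Solving the coupled first-order balances gives C_D(τ) = [k₁/(k₂−k₁)]·C_{A0}·(e^(−k₁τ) − e^(−k₂τ)).
e^(−k₁τ) = e^(−0.802×1.14) = e^(−0.9143) = 0.4008; e^(−k₂τ) = e^(−0.5312) = 0.5879.
C_D = 0.802×5.78/(0.466−0.802) × (0.4008−0.5879) = (-13.80)×(-0.1871) = 2.581 mol·L⁻¹.
C_A = C_{A0}e^(−k₁τ) = 2.317 mol·L⁻¹, so C_U = C_{A0}−C_A−C_D = 0.8825 mol·L⁻¹; C_D/C_U = 2.92.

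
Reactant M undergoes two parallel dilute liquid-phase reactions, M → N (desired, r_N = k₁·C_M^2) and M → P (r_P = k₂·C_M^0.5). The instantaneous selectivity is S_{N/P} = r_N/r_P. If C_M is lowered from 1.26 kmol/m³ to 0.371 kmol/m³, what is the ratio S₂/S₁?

S_{N/P} = (k₁/k₂)·C_M^1.5, so S₂/S₁ = (C_{M,2}/C_{M,1})^1.5.
= (0.371/1.26)^1.5 = (0.2944)^1.5 = 0.160.

0.160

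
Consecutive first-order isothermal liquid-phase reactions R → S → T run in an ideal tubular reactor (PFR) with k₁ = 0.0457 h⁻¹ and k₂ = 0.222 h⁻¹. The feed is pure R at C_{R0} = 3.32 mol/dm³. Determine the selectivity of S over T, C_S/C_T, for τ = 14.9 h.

0.327

For first-order series with pure R initially, C_S(τ) = k₁C_{R0}/(k₂−k₁)·(e^(−k₁τ) − e^(−k₂τ)).
e^(−k₁τ) = e^(−0.0457×14.9) = e^(−0.6809) = 0.5061; e^(−k₂τ) = e^(−3.308) = 0.03660.
C_S = 0.0457×3.32/(0.222−0.0457) × (0.5061−0.03660) = 0.8606×0.4695 = 0.4041 mol/dm³.
C_R = C_{R0}e^(−k₁τ) = 1.680 mol/dm³, so C_T = C_{R0}−C_R−C_S = 1.236 mol/dm³; C_S/C_T = 0.327.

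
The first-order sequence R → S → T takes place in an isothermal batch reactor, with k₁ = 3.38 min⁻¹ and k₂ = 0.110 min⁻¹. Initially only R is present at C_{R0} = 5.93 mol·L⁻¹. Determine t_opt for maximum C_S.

For first-order series the maximum of C_S occurs at t_opt = ln(k₂/k₁)/(k₂−k₁).
= ln(0.110/3.38)/(0.110−3.38) = ln(0.03254)/-3.270 = -3.425/-3.270 = 1.05 min.

1.05 min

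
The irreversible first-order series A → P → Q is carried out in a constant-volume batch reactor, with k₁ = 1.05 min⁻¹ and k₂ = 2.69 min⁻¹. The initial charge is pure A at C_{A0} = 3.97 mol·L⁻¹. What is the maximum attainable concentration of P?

0.848 mol·L⁻¹

At the optimum, C_{P,max}/C_{A0} = (k₁/k₂)^[k₂/(k₂−k₁)].
= (1.05/2.69)^(2.69/(2.69−1.05)) = (0.3903)^(1.640) = 0.2137.
C_{P,max} = 0.2137×3.97 = 0.848 mol·L⁻¹.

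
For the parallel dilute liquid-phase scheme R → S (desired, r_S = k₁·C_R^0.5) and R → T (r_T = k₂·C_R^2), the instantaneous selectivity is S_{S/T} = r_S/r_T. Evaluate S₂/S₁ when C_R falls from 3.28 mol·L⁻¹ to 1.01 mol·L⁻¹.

5.85

S_{S/T} = (k₁/k₂)·C_R^-1.5, so S₂/S₁ = (C_{R,2}/C_{R,1})^-1.5.
= (1.01/3.28)^(-1.5) = (0.3079)^(-1.5) = 5.85.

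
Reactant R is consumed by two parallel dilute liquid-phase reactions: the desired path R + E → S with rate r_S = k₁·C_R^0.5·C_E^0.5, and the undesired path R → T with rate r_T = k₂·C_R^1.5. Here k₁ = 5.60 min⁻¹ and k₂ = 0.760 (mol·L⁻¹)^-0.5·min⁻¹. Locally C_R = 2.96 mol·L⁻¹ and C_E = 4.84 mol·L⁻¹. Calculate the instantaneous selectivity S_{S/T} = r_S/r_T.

5.48

S_{S/T} = r_S/r_T = (k₁·C_R^0.5·C_E^0.5)/(k₂·C_R^1.5) = (k₁/k₂)·C_R⁻¹·C_E^0.5.
= (5.60×2.960^0.5×4.840^0.5) / (0.760×2.960^1.5) = 21.20/3.870 = 5.48.
The undesired path is higher order in R, so low C_R (CSTR or dilute feed) favours S.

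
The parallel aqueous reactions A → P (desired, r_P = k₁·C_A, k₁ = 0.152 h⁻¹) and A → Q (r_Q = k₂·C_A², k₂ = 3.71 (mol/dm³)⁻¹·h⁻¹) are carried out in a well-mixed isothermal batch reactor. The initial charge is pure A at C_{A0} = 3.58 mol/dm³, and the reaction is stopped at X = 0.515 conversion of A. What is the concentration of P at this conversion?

0.0292 mol/dm³

C_A = C_{A0}(1−X) = 1.736 mol/dm³.
Along a PFR/batch, dC_P/dC_A = −r_P/(r_P+r_Q) = −k₁/(k₁+k₂·C_A).
Integrating from C_{A0} to C_A: C_P = (0.152/3.71)·ln[(0.152+3.71·3.58)/(0.152+3.71·1.74)] = 0.04097·ln(13.43/6.594) = 0.02916 mol/dm³.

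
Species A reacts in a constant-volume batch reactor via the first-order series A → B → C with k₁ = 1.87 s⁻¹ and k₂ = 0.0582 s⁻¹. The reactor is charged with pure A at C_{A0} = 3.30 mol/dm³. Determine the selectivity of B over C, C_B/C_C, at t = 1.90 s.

For first-order series with pure A initially, C_B(t) = k₁C_{A0}/(k₂−k₁)·(e^(−k₁t) − e^(−k₂t)).
e^(−k₁t) = e^(−1.87×1.90) = e^(−3.553) = 0.02864; e^(−k₂t) = e^(−0.1106) = 0.8953.
C_B = 1.87×3.30/(0.0582−1.87) × (0.02864−0.8953) = (-3.406)×(-0.8667) = 2.952 mol/dm³.
C_A = C_{A0}e^(−k₁t) = 0.09451 mol/dm³, so C_C = C_{A0}−C_A−C_B = 0.2536 mol/dm³; C_B/C_C = 11.6.

11.6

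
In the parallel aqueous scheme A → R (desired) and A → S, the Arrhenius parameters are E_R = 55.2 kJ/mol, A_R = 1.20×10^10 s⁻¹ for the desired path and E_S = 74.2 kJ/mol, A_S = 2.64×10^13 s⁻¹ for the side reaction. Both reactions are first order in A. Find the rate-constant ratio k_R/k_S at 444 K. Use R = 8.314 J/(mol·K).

0.0781

Since both paths have the same order in A, the concentration cancels and S_{R/S} = k_R/k_S = (A_R/A_S)·exp[(E_S−E_R)/(RT)].
(E_S−E_R)/(RT) = (74.2−55.2)×10³/(8.314×444) = 19000/3691 = 5.147.
k_R/k_S = (1.20×10^10/2.64×10^13)·exp(5.147) = 4.545×10^-4 × 171.9 = 0.0781.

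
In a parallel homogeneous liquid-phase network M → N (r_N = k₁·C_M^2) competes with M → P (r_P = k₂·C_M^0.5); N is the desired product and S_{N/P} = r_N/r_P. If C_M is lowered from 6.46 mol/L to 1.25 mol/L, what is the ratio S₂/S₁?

S_{N/P} = (k₁/k₂)·C_M^1.5, so S₂/S₁ = (C_{M,2}/C_{M,1})^1.5.
= (1.25/6.46)^1.5 = (0.1935)^1.5 = 0.0851.

0.0851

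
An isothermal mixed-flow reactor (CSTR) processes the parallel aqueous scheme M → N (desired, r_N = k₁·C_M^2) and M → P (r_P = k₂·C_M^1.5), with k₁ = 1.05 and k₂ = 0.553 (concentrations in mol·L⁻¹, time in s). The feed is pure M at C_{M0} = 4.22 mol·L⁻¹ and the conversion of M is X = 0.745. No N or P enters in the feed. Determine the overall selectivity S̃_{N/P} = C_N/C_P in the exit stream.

1.97

Exit C_M = C_{M0}(1−X) = 4.22×0.255 = 1.076 mol·L⁻¹.
In a CSTR the entire volume is at exit conditions, so r_N = 1.05×1.076^2 = 1.216 and r_P = 0.553×1.076^1.5 = 0.6173.
Overall selectivity = C_N/C_P = r_Nτ/(r_Pτ) = r_N/r_P = 1.97.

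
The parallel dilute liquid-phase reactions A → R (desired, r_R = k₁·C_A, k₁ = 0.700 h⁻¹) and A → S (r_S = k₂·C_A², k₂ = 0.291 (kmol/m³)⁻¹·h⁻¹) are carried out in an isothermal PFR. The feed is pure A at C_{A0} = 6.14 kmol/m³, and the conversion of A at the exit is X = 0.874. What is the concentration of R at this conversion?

C_A = C_{A0}(1−X) = 0.7736 kmol/m³.
Along a PFR/batch, dC_R/dC_A = −r_R/(r_R+r_S) = −k₁/(k₁+k₂·C_A).
Integrating from C_{A0} to C_A: C_R = (0.700/0.291)·ln[(0.700+0.291·6.14)/(0.700+0.291·0.774)] = 2.405·ln(2.487/0.9251) = 2.379 kmol/m³.

2.38 kmol/m³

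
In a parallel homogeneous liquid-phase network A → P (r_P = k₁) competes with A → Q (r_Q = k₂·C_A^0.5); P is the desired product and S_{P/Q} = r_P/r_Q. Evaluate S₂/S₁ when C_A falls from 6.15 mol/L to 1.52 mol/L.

S_{P/Q} = (k₁/k₂)·C_A^-0.5, so S₂/S₁ = (C_{A,2}/C_{A,1})^-0.5.
= (1.52/6.15)^(-0.5) = (0.2472)^(-0.5) = 2.01.
Selectivity toward P rises as C_A falls — low-concentration operation is favoured.

2.01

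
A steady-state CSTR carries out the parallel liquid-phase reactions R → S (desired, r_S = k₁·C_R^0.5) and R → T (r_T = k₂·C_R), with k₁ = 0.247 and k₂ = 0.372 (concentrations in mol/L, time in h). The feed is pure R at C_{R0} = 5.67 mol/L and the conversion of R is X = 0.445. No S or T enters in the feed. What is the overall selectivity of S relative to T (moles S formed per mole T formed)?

0.374

Exit C_R = C_{R0}(1−X) = 5.67×0.555 = 3.147 mol/L.
In a CSTR the entire volume is at exit conditions, so r_S = 0.247×3.147^0.5 = 0.4382 and r_T = 0.372×3.147 = 1.171.
Overall selectivity = C_S/C_T = r_Sτ/(r_Tτ) = r_S/r_T = 0.374.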